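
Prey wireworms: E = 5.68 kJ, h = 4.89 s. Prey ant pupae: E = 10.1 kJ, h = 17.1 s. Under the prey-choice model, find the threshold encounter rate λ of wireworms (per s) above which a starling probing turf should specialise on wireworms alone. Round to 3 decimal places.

The zero-one rule: include ant pupae iff E₂/h₂ > λE₁/(1+λh₁). Equality gives the switch point.
λE₁h₂ = E₂ + λE₂h₁ ⇒ λ = E₂/(E₁h₂ − E₂h₁) = 10.1/(97.13 − 49.39) = 0.2116 per s.

0.212 per s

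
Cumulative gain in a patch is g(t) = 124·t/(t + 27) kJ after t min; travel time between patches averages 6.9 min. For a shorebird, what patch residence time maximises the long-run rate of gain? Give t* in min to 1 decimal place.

13.6 min

Optimal t* satisfies g'(t*) = g(t*)/(T + t*).
g'(t) = 124·27/(t + 27)². Setting 124·27/(t+27)² = 124t/[(t+27)(6.9+t)] gives 27(6.9+t) = t(t+27), so t² = 27×6.9 = 186.3.
t* = √186.3 = 13.65 min.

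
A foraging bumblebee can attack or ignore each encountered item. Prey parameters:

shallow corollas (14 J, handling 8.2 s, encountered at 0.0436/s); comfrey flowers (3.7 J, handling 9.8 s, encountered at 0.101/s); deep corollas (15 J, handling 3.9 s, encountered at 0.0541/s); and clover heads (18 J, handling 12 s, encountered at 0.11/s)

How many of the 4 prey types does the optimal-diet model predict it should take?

3

E/h in descending order: deep corollas 3.85, shallow corollas 1.71, clover heads 1.5, comfrey flowers 0.378 J/s. The optimal diet is the largest prefix of this list for which every included type satisfies E_i/h_i > R on the types above it.
Rate on top 1: 0.6701. shallow corollas: 1.71 > 0.6701 → include.
Rate on top 2: 0.9065. clover heads: 1.5 > 0.9065 → include.
Rate on top 3: 1.178. comfrey flowers: 0.378 < 1.178 → exclude; stop.
Optimal diet: deep corollas, shallow corollas, clover heads — 3 of 4 types.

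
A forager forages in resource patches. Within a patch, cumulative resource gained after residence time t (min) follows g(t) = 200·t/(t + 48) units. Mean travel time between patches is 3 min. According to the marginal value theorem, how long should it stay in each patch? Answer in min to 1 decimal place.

By the marginal value theorem, leave when the instantaneous gain rate g'(t) equals the habitat-wide average g(t)/(T + t).
g'(t) = 200·48/(t + 48)². Setting 200·48/(t+48)² = 200t/[(t+48)(3+t)] gives 48(3+t) = t(t+48), so t² = 48×3 = 144.
t* = √144 = 12 min.

12.0 min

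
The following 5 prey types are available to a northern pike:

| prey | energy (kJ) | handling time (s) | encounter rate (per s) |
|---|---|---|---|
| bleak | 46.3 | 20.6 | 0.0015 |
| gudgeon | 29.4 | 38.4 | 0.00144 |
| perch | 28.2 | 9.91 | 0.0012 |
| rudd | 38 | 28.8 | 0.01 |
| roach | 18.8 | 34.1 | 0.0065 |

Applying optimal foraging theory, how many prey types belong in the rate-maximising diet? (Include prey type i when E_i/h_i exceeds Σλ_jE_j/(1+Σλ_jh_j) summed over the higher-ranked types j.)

5

Profitabilities (E/h, kJ/s): perch 2.85, bleak 2.25, rudd 1.32, gudgeon 0.766, roach 0.551. Add prey in this order while the next type's profitability exceeds the intake rate on those already taken.
Rate on top 1: 0.03344. bleak: 2.25 > 0.03344 → include.
Rate on top 2: 0.09905. rudd: 1.32 > 0.09905 → include.
Rate on top 3: 0.3632. gudgeon: 0.766 > 0.3632 → include.
Rate on top 4: 0.3792. roach: 0.551 > 0.3792 → include.
Optimal diet: perch, bleak, rudd, gudgeon, roach — 5 of 5 types.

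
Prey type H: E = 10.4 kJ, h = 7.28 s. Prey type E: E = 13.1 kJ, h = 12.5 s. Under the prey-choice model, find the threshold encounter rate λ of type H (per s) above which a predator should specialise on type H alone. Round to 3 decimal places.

0.378 per s

Drop type E once their profitability E₂/h₂ falls below the rate achievable on type H alone: E₂/h₂ = λE₁/(1 + λh₁).
Solve for λ: λE₁h₂ = E₂(1 + λh₁) → λ(E₁h₂ − E₂h₁) = E₂ → λ = E₂/(E₁h₂ − E₂h₁).
λ = 13.1/(10.4×12.5 − 13.1×7.28) = 13.1/34.63 = 0.3783 per s.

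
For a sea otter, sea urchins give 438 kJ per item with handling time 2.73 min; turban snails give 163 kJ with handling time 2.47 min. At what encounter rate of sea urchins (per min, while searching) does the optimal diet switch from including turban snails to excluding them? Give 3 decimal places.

The zero-one rule: include turban snails iff E₂/h₂ > λE₁/(1+λh₁). Equality gives the switch point.
λE₁h₂ = E₂ + λE₂h₁ ⇒ λ = E₂/(E₁h₂ − E₂h₁) = 163/(1082 − 445) = 0.2559 per min.

0.256 per min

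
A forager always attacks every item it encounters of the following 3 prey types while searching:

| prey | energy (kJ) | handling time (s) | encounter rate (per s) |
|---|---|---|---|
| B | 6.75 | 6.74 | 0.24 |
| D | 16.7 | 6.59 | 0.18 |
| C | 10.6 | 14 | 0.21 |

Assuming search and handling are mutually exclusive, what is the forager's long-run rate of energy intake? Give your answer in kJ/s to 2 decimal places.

1.02 kJ/s

Energy encountered per unit search time: 0.24×6.75 + 0.18×16.7 + 0.21×10.6 = 6.852 kJ/s.
Handling time per unit search time: 0.24×6.74 + 0.18×6.59 + 0.21×14 = 5.744.
Rate = 6.852/(1 + 5.744) = 1.016 kJ/s.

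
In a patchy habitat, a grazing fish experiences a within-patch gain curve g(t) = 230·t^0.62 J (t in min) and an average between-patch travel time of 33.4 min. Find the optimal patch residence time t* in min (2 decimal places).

By the marginal value theorem, leave when the instantaneous gain rate g'(t) equals the habitat-wide average g(t)/(T + t).
g'(t) = 0.62·230·t^-0.38. Setting 0.62·230·t^-0.38 = 230·t^0.62/(33.4+t) gives 0.62(33.4+t) = t, so 0.38·t = 0.62×33.4.
t* = 0.62×33.4/0.38 = 54.49 min.

54.49 min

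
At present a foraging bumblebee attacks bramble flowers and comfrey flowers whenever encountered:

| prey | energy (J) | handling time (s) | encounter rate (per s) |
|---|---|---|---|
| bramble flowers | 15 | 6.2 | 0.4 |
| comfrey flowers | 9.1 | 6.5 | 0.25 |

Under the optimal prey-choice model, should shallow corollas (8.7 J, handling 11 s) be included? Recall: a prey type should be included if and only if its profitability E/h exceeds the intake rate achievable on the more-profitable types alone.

Current rate: (0.4×15 + 0.25×9.1)/(1 + 0.4×6.2 + 0.25×6.5) = 1.621 J/s.
shallow corollas: E/h = 8.7/11 = 0.7909 J/s.
Since 0.7909 < R, time spent handling shallow corollas is better spent searching.

No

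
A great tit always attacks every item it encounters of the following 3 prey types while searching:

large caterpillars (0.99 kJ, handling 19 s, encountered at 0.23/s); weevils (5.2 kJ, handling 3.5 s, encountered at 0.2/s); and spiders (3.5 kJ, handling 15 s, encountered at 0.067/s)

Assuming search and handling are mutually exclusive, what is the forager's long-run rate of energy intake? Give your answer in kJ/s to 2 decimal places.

0.21 kJ/s

R = (0.23×0.99 + 0.2×5.2 + 0.067×3.5) / (1 + 0.23×19 + 0.2×3.5 + 0.067×15) = 1.502/7.075 = 0.2123 kJ/s.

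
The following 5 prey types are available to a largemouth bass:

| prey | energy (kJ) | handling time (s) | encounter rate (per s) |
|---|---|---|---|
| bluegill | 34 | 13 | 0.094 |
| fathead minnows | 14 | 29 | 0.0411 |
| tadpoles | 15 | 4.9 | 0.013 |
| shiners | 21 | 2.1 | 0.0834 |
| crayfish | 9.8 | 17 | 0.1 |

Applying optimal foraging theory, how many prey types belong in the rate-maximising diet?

Rank by E/h (kJ/s): shiners 10, tadpoles 3.06, bluegill 2.62, crayfish 0.576, fathead minnows 0.483. Include each in turn until the next type's E/h falls below the running intake rate.
Rate on top 1: 1.49. tadpoles: 3.06 > 1.49 → include.
Rate on top 2: 1.571. bluegill: 2.62 > 1.571 → include.
Rate on top 3: 2.09. crayfish: 0.576 < 2.09 → exclude; stop.
Optimal diet: shiners, tadpoles, bluegill — 3 of 5 types.

3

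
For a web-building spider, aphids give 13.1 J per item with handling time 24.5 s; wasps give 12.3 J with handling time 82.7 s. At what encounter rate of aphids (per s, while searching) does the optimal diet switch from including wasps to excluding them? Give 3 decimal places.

At the threshold, the rate on aphids alone equals the profitability of wasps: λ·13.1/(1 + λ·24.5) = 12.3/82.7 = 0.1487.
Rearranging, λ(13.1 − 0.1487×24.5) = 0.1487, so λ = 0.1487/9.456 = 0.01573 per s.

0.016 per s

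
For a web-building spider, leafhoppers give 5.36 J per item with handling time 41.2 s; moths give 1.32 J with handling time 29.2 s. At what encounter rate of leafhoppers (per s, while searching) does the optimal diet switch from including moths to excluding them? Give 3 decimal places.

The zero-one rule: include moths iff E₂/h₂ > λE₁/(1+λh₁). Equality gives the switch point.
λE₁h₂ = E₂ + λE₂h₁ ⇒ λ = E₂/(E₁h₂ − E₂h₁) = 1.32/(156.5 − 54.38) = 0.01292 per s.

0.013 per s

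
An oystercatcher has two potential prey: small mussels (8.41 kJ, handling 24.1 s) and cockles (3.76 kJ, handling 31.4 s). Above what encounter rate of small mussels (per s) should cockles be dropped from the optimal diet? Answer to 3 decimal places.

0.022 per s

At the threshold, the rate on small mussels alone equals the profitability of cockles: λ·8.41/(1 + λ·24.1) = 3.76/31.4 = 0.1197.
Rearranging, λ(8.41 − 0.1197×24.1) = 0.1197, so λ = 0.1197/5.524 = 0.02168 per s.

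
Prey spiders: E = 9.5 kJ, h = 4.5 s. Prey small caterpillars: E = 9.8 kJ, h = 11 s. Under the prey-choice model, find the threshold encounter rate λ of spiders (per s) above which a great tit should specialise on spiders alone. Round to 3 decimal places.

0.162 per s

The zero-one rule: include small caterpillars iff E₂/h₂ > λE₁/(1+λh₁). Equality gives the switch point.
λE₁h₂ = E₂ + λE₂h₁ ⇒ λ = E₂/(E₁h₂ − E₂h₁) = 9.8/(104.5 − 44.1) = 0.1623 per s.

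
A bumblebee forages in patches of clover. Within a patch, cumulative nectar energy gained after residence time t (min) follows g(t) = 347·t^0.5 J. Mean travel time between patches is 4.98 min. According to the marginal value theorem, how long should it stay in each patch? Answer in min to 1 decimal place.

5.0 min

Maximise g(t)/(T+t): set derivative to zero → g'(t)(T+t) = g(t).
g'(t) = 0.5·347·t^-0.5. Setting 0.5·347·t^-0.5 = 347·t^0.5/(4.98+t) gives 0.5(4.98+t) = t, so 0.50·t = 0.5×4.98.
t* = 0.5×4.98/0.50 = 4.98 min.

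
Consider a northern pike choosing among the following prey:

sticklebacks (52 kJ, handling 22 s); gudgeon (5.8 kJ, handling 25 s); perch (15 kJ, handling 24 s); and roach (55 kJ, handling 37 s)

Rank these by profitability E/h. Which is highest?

Profitability E/h (kJ/s): sticklebacks = 52/22 = 2.36, gudgeon = 5.8/25 = 0.232, perch = 15/24 = 0.625, roach = 55/37 = 1.49.
Ranked: sticklebacks > roach > perch > gudgeon.

sticklebacks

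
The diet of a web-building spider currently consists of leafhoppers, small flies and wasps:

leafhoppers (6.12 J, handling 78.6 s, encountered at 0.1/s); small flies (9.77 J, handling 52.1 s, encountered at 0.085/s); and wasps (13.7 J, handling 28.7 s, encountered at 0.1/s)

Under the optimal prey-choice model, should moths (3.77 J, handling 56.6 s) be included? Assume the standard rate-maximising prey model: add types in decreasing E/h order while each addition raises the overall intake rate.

On leafhoppers, small flies and wasps alone, R = ΣλE/(1+Σλh) = 2.812/16.16 = 0.1741 J/s.
Profitability of moths: 3.77/56.6 = 0.06661 J/s.
0.06661 < 0.1741, so adding moths would lower the average — exclude it.

No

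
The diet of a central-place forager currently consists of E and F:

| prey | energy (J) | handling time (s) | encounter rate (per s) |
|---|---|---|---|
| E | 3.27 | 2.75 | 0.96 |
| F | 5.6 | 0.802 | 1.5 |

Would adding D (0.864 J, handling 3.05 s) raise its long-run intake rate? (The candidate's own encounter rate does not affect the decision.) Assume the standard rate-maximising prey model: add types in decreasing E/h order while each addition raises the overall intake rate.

No

Intake rate on the current diet: R = (0.96×3.27 + 1.5×5.6) / (1 + 0.96×2.75 + 1.5×0.802) = 11.54/4.843 = 2.383 J/s.
D: E/h = 0.864/3.05 = 0.2833 J/s.
0.2833 < 2.383, so adding D would lower the average — exclude it.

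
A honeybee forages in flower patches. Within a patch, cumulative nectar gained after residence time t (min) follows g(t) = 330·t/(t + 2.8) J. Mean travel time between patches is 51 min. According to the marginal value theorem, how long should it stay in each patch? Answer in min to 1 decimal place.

Optimal t* satisfies g'(t*) = g(t*)/(T + t*).
g'(t) = 330·2.8/(t + 2.8)². Setting 330·2.8/(t+2.8)² = 330t/[(t+2.8)(51+t)] gives 2.8(51+t) = t(t+2.8), so t² = 2.8×51 = 142.8.
t* = √142.8 = 11.95 min.

11.9 min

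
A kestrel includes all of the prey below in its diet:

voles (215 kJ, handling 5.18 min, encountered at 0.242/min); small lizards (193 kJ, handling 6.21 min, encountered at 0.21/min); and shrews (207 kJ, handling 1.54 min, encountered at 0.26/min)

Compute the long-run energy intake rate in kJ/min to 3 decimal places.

R = (0.242×215 + 0.21×193 + 0.26×207) / (1 + 0.242×5.18 + 0.21×6.21 + 0.26×1.54) = 146.4/3.958 = 36.98 kJ/min.

36.983 kJ/min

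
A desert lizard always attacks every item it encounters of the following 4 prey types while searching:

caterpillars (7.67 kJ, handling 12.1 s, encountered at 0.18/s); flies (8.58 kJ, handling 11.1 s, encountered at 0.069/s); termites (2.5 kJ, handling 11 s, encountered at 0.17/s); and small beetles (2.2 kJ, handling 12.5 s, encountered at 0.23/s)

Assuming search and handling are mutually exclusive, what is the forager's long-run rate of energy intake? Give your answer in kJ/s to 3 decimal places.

0.334 kJ/s

Energy encountered per unit search time: 0.18×7.67 + 0.069×8.58 + 0.17×2.5 + 0.23×2.2 = 2.904 kJ/s.
Handling time per unit search time: 0.18×12.1 + 0.069×11.1 + 0.17×11 + 0.23×12.5 = 7.689.
Rate = 2.904/(1 + 7.689) = 0.3342 kJ/s.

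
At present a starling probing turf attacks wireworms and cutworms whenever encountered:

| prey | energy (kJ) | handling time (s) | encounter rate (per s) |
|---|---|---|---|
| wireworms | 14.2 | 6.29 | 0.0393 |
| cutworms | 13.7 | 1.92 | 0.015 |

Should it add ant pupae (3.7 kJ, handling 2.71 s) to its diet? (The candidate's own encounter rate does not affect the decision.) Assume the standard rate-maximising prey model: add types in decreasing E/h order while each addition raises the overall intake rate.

Yes

Current rate: (0.0393×14.2 + 0.015×13.7)/(1 + 0.0393×6.29 + 0.015×1.92) = 0.5984 kJ/s.
ant pupae: E/h = 3.7/2.71 = 1.365 kJ/s.
1.365 > 0.5984, so adding ant pupae raises the average — include it.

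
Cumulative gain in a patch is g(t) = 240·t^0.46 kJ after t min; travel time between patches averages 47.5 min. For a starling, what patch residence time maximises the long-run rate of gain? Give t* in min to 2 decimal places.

40.46 min

Maximise g(t)/(T+t): set derivative to zero → g'(t)(T+t) = g(t).
g'(t) = 0.46·240·t^-0.54. Setting 0.46·240·t^-0.54 = 240·t^0.46/(47.5+t) gives 0.46(47.5+t) = t, so 0.54·t = 0.46×47.5.
t* = 0.46×47.5/0.54 = 40.46 min.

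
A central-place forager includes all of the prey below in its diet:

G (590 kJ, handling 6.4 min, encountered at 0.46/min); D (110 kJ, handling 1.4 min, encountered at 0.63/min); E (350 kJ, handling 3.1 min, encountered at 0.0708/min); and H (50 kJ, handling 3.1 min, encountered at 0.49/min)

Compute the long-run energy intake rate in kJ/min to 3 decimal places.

59.408 kJ/min

R = (0.46×590 + 0.63×110 + 0.0708×350 + 0.49×50) / (1 + 0.46×6.4 + 0.63×1.4 + 0.0708×3.1 + 0.49×3.1) = 390/6.564 = 59.41 kJ/min.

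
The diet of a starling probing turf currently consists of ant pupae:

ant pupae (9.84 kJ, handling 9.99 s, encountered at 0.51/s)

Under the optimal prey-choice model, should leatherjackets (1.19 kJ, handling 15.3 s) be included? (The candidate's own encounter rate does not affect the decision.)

No

Current rate: (0.51×9.84)/(1 + 0.51×9.99) = 0.8234 kJ/s.
leatherjackets: E/h = 1.19/15.3 = 0.07778 kJ/s.
0.07778 < 0.8234, so adding leatherjackets would lower the average — exclude it.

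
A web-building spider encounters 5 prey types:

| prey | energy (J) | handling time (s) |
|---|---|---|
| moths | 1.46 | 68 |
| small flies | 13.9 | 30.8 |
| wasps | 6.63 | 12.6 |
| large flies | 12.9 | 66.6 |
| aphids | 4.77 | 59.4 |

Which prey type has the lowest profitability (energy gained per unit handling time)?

Profitability E/h (J/s): moths = 1.46/68 = 0.0215, small flies = 13.9/30.8 = 0.451, wasps = 6.63/12.6 = 0.526, large flies = 12.9/66.6 = 0.194, aphids = 4.77/59.4 = 0.0803.
Ranked: wasps > small flies > large flies > aphids > moths.

moths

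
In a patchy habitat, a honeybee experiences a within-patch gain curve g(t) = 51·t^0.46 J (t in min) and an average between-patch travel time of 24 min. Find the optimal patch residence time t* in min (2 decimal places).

20.44 min

By the marginal value theorem, leave when the instantaneous gain rate g'(t) equals the habitat-wide average g(t)/(T + t).
g'(t) = 0.46·51·t^-0.54. Setting 0.46·51·t^-0.54 = 51·t^0.46/(24+t) gives 0.46(24+t) = t, so 0.54·t = 0.46×24.
t* = 0.46×24/0.54 = 20.44 min.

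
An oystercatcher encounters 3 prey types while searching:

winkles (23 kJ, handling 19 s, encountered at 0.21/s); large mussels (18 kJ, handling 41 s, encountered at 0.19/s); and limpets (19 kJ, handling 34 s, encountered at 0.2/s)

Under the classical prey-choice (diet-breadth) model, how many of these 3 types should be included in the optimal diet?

1

E/h in descending order: winkles 1.21, limpets 0.559, large mussels 0.439 kJ/s. The optimal diet is the largest prefix of this list for which every included type satisfies E_i/h_i > R on the types above it.
Rate on top 1: 0.9679. limpets: 0.559 < 0.9679 → exclude; stop.
Optimal diet: winkles — 1 of 3 types.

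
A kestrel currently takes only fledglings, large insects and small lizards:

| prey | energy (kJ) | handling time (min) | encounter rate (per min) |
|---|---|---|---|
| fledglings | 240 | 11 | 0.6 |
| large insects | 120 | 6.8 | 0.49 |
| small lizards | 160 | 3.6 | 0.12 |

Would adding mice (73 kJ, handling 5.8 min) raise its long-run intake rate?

No

Intake rate on the current diet: R = (0.6×240 + 0.49×120 + 0.12×160) / (1 + 0.6×11 + 0.49×6.8 + 0.12×3.6) = 222/11.36 = 19.54 kJ/min.
mice: E/h = 73/5.8 = 12.59 kJ/min.
Since 12.59 < R, time spent handling mice is better spent searching.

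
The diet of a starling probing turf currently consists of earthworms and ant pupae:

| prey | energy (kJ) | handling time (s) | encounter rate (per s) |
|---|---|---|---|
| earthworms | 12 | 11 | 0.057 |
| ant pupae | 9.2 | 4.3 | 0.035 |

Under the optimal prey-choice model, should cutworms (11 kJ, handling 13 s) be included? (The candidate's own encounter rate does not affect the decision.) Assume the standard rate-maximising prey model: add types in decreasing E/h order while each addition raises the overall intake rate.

Intake rate on the current diet: R = (0.057×12 + 0.035×9.2) / (1 + 0.057×11 + 0.035×4.3) = 1.006/1.777 = 0.566 kJ/s.
cutworms: E/h = 11/13 = 0.8462 kJ/s.
0.8462 > 0.566, so adding cutworms raises the average — include it.

Yes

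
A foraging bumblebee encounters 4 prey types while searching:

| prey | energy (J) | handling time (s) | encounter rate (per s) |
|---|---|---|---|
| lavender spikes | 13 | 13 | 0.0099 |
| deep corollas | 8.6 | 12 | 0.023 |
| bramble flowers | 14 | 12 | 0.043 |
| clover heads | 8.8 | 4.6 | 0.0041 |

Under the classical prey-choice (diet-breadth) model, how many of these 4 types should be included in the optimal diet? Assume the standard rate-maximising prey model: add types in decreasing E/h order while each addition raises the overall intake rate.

4

Rank by E/h (J/s): clover heads 1.91, bramble flowers 1.17, lavender spikes 1, deep corollas 0.717. Include each in turn until the next type's E/h falls below the running intake rate.
Rate on top 1: 0.03541. bramble flowers: 1.17 > 0.03541 → include.
Rate on top 2: 0.4157. lavender spikes: 1 > 0.4157 → include.
Rate on top 3: 0.4609. deep corollas: 0.717 > 0.4609 → include.
Optimal diet: clover heads, bramble flowers, lavender spikes, deep corollas — 4 of 4 types.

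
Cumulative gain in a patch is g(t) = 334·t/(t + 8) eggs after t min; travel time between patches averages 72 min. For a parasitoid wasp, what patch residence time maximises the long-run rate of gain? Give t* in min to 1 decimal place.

By the marginal value theorem, leave when the instantaneous gain rate g'(t) equals the habitat-wide average g(t)/(T + t).
g'(t) = 334·8/(t + 8)². Setting 334·8/(t+8)² = 334t/[(t+8)(72+t)] gives 8(72+t) = t(t+8), so t² = 8×72 = 576.
t* = √576 = 24 min.

24.0 min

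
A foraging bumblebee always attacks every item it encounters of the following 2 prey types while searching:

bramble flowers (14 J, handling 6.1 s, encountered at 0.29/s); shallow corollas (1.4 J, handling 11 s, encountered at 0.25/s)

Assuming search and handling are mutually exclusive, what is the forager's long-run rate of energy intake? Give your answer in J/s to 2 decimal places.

0.80 J/s

Energy encountered per unit search time: 0.29×14 + 0.25×1.4 = 4.41 J/s.
Handling time per unit search time: 0.29×6.1 + 0.25×11 = 4.519.
Rate = 4.41/(1 + 4.519) = 0.7991 J/s.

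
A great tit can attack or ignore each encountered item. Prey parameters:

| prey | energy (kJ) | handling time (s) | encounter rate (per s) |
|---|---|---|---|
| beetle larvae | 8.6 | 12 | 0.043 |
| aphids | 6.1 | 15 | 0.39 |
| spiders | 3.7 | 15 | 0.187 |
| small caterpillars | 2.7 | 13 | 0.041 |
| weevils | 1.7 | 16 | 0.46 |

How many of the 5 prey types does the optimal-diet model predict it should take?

2

Profitabilities (E/h, kJ/s): beetle larvae 0.717, aphids 0.407, spiders 0.247, small caterpillars 0.208, weevils 0.106. Add prey in this order while the next type's profitability exceeds the intake rate on those already taken.
Rate on top 1: 0.2439. aphids: 0.407 > 0.2439 → include.
Rate on top 2: 0.3732. spiders: 0.247 < 0.3732 → exclude; stop.
Optimal diet: beetle larvae, aphids — 2 of 5 types.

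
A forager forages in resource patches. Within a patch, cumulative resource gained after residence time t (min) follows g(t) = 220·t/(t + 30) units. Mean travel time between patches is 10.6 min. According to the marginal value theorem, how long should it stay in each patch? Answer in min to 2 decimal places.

17.83 min

By the marginal value theorem, leave when the instantaneous gain rate g'(t) equals the habitat-wide average g(t)/(T + t).
g'(t) = 220·30/(t + 30)². Setting 220·30/(t+30)² = 220t/[(t+30)(10.6+t)] gives 30(10.6+t) = t(t+30), so t² = 30×10.6 = 318.
t* = √318 = 17.83 min.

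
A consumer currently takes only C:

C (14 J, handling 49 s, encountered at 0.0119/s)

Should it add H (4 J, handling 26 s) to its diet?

Yes

Current rate: (0.0119×14)/(1 + 0.0119×49) = 0.1052 J/s.
H: E/h = 4/26 = 0.1538 J/s.
0.1538 > 0.1052, so adding H raises the average — include it.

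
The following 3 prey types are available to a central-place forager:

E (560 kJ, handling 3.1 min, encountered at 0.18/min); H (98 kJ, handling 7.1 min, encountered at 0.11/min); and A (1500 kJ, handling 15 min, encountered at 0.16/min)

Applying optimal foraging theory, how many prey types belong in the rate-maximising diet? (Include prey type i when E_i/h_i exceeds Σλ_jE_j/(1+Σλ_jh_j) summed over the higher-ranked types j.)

Rank by E/h (kJ/min): E 181, A 100, H 13.8. Include each in turn until the next type's E/h falls below the running intake rate.
Rate on top 1: 64.7. A: 100 > 64.7 → include.
Rate on top 2: 86.1. H: 13.8 < 86.1 → exclude; stop.
Optimal diet: E, A — 2 of 3 types.

2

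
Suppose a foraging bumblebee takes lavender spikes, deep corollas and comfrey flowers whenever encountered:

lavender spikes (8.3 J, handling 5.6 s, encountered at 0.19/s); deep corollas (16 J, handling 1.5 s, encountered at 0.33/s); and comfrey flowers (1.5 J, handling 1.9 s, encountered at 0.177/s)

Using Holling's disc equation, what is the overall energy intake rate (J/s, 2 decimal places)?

2.46 J/s

R = Σλ_iE_i / (1 + Σλ_ih_i)
Numerator: 0.19×8.3 + 0.33×16 + 0.177×1.5 = 7.123
Denominator: 1 + 0.19×5.6 + 0.33×1.5 + 0.177×1.9 = 2.895
R = 7.123/2.895 = 2.46 J/s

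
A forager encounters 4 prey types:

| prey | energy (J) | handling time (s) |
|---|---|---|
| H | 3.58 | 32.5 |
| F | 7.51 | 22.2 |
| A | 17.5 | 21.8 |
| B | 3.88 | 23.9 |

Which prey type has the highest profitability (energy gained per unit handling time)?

A

In descending order of E/h:
A: 17.5/21.8 = 0.803 J/s
F: 7.51/22.2 = 0.338 J/s
B: 3.88/23.9 = 0.162 J/s
H: 3.58/32.5 = 0.11 J/s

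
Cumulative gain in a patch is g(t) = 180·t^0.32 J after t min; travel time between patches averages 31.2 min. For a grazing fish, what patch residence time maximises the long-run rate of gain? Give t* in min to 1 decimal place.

Optimal t* satisfies g'(t*) = g(t*)/(T + t*).
g'(t) = 0.32·180·t^-0.68. Setting 0.32·180·t^-0.68 = 180·t^0.32/(31.2+t) gives 0.32(31.2+t) = t, so 0.68·t = 0.32×31.2.
t* = 0.32×31.2/0.68 = 14.68 min.

14.7 min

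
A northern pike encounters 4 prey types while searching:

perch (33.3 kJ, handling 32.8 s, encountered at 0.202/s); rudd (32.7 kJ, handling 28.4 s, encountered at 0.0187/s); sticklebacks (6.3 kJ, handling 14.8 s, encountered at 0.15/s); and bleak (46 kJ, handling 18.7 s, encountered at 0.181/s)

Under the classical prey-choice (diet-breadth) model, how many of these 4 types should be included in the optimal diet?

1

E/h in descending order: bleak 2.46, rudd 1.15, perch 1.02, sticklebacks 0.426 kJ/s. The optimal diet is the largest prefix of this list for which every included type satisfies E_i/h_i > R on the types above it.
Rate on top 1: 1.899. rudd: 1.15 < 1.899 → exclude; stop.
Optimal diet: bleak — 1 of 4 types.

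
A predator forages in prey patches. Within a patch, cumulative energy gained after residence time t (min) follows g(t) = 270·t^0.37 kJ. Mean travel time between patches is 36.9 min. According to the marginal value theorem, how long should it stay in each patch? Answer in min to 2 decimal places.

21.67 min

Maximise g(t)/(T+t): set derivative to zero → g'(t)(T+t) = g(t).
g'(t) = 0.37·270·t^-0.63. Setting 0.37·270·t^-0.63 = 270·t^0.37/(36.9+t) gives 0.37(36.9+t) = t, so 0.63·t = 0.37×36.9.
t* = 0.37×36.9/0.63 = 21.67 min.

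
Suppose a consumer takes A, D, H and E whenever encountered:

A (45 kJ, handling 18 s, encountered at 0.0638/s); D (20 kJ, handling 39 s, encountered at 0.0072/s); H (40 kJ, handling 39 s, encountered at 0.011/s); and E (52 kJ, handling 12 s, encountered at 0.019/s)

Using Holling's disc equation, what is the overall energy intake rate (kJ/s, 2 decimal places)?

R = (0.0638×45 + 0.0072×20 + 0.011×40 + 0.019×52) / (1 + 0.0638×18 + 0.0072×39 + 0.011×39 + 0.019×12) = 4.443/3.086 = 1.44 kJ/s.

1.44 kJ/s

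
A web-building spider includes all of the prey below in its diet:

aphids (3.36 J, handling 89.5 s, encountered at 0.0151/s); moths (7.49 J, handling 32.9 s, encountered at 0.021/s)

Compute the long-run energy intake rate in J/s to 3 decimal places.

R = Σλ_iE_i / (1 + Σλ_ih_i)
Numerator: 0.0151×3.36 + 0.021×7.49 = 0.208
Denominator: 1 + 0.0151×89.5 + 0.021×32.9 = 3.042
R = 0.208/3.042 = 0.06838 J/s

0.068 J/s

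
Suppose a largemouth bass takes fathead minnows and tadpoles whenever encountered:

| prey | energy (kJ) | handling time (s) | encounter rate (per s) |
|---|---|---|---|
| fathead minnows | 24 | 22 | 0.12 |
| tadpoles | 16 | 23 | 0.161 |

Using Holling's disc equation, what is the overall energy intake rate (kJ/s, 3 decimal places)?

R = Σλ_iE_i / (1 + Σλ_ih_i)
Numerator: 0.12×24 + 0.161×16 = 5.456
Denominator: 1 + 0.12×22 + 0.161×23 = 7.343
R = 5.456/7.343 = 0.743 kJ/s

0.743 kJ/s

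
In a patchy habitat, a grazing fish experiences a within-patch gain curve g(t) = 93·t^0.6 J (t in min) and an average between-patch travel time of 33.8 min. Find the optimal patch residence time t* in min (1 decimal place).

50.7 min

Optimal t* satisfies g'(t*) = g(t*)/(T + t*).
g'(t) = 0.6·93·t^-0.4. Setting 0.6·93·t^-0.4 = 93·t^0.6/(33.8+t) gives 0.6(33.8+t) = t, so 0.40·t = 0.6×33.8.
t* = 0.6×33.8/0.40 = 50.7 min.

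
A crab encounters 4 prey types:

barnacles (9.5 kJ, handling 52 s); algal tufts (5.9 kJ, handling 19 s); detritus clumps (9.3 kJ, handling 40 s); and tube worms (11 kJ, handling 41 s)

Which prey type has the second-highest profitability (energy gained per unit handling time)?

Profitability E/h (kJ/s): barnacles = 9.5/52 = 0.183, algal tufts = 5.9/19 = 0.311, detritus clumps = 9.3/40 = 0.233, tube worms = 11/41 = 0.268.
Ranked: algal tufts > tube worms > detritus clumps > barnacles.

tube worms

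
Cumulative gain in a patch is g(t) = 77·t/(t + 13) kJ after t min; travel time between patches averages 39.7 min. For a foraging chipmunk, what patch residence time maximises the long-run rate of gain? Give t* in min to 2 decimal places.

Optimal t* satisfies g'(t*) = g(t*)/(T + t*).
g'(t) = 77·13/(t + 13)². Setting 77·13/(t+13)² = 77t/[(t+13)(39.7+t)] gives 13(39.7+t) = t(t+13), so t² = 13×39.7 = 516.1.
t* = √516.1 = 22.72 min.

22.72 min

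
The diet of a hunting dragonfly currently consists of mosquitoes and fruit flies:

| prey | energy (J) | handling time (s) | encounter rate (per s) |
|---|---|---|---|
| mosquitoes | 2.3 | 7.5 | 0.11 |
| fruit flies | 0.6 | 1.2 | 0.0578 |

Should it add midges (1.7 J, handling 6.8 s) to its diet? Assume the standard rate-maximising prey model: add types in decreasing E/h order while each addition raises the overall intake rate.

Yes

Intake rate on the current diet: R = (0.11×2.3 + 0.0578×0.6) / (1 + 0.11×7.5 + 0.0578×1.2) = 0.2877/1.894 = 0.1519 J/s.
Profitability of midges: 1.7/6.8 = 0.25 J/s.
0.25 > 0.1519, so adding midges raises the average — include it.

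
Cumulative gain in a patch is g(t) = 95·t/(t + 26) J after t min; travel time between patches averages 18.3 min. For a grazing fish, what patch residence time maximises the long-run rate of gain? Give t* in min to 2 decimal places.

By the marginal value theorem, leave when the instantaneous gain rate g'(t) equals the habitat-wide average g(t)/(T + t).
g'(t) = 95·26/(t + 26)². Setting 95·26/(t+26)² = 95t/[(t+26)(18.3+t)] gives 26(18.3+t) = t(t+26), so t² = 26×18.3 = 475.8.
t* = √475.8 = 21.81 min.

21.81 min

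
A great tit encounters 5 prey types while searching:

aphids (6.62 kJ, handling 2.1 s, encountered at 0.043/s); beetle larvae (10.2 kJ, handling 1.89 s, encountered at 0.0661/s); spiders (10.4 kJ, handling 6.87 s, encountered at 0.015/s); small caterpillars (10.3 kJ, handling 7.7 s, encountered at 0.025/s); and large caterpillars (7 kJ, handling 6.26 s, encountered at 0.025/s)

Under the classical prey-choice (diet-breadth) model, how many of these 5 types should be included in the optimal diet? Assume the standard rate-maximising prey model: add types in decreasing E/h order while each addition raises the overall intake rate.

E/h in descending order: beetle larvae 5.4, aphids 3.15, spiders 1.51, small caterpillars 1.34, large caterpillars 1.12 kJ/s. The optimal diet is the largest prefix of this list for which every included type satisfies E_i/h_i > R on the types above it.
Rate on top 1: 0.5993. aphids: 3.15 > 0.5993 → include.
Rate on top 2: 0.7891. spiders: 1.51 > 0.7891 → include.
Rate on top 3: 0.8457. small caterpillars: 1.34 > 0.8457 → include.
Rate on top 4: 0.9084. large caterpillars: 1.12 > 0.9084 → include.
Optimal diet: beetle larvae, aphids, spiders, small caterpillars, large caterpillars — 5 of 5 types.

5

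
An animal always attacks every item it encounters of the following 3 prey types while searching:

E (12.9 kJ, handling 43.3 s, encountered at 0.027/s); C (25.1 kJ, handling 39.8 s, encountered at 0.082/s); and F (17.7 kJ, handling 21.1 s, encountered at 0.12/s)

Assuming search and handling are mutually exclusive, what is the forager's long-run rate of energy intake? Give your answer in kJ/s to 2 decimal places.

R = (0.027×12.9 + 0.082×25.1 + 0.12×17.7) / (1 + 0.027×43.3 + 0.082×39.8 + 0.12×21.1) = 4.53/7.965 = 0.5688 kJ/s.

0.57 kJ/s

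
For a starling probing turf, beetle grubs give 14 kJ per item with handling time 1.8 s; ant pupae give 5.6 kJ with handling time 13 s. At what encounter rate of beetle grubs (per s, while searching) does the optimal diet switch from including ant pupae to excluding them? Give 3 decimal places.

0.033 per s

At the threshold, the rate on beetle grubs alone equals the profitability of ant pupae: λ·14/(1 + λ·1.8) = 5.6/13 = 0.4308.
Rearranging, λ(14 − 0.4308×1.8) = 0.4308, so λ = 0.4308/13.22 = 0.03257 per s.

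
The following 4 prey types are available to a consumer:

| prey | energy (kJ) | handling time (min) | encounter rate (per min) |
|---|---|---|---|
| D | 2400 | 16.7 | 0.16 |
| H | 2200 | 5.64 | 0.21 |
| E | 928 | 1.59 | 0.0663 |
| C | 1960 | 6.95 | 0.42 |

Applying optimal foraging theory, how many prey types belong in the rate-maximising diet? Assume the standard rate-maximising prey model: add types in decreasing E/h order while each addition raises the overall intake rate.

Profitabilities (E/h, kJ/min): E 584, H 390, C 282, D 144. Add prey in this order while the next type's profitability exceeds the intake rate on those already taken.
Rate on top 1: 55.66. H: 390 > 55.66 → include.
Rate on top 2: 228.6. C: 282 > 228.6 → include.
Rate on top 3: 258.5. D: 144 < 258.5 → exclude; stop.
Optimal diet: E, H, C — 3 of 4 types.

3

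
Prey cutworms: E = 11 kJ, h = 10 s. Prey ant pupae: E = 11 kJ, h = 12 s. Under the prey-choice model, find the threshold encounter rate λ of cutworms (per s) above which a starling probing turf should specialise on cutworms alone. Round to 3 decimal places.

Drop ant pupae once their profitability E₂/h₂ falls below the rate achievable on cutworms alone: E₂/h₂ = λE₁/(1 + λh₁).
Solve for λ: λE₁h₂ = E₂(1 + λh₁) → λ(E₁h₂ − E₂h₁) = E₂ → λ = E₂/(E₁h₂ − E₂h₁).
λ = 11/(11×12 − 11×10) = 11/22 = 0.5 per s.

0.500 per s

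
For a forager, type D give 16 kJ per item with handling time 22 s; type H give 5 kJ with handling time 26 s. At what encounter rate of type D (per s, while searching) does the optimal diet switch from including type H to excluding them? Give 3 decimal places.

Drop type H once their profitability E₂/h₂ falls below the rate achievable on type D alone: E₂/h₂ = λE₁/(1 + λh₁).
Solve for λ: λE₁h₂ = E₂(1 + λh₁) → λ(E₁h₂ − E₂h₁) = E₂ → λ = E₂/(E₁h₂ − E₂h₁).
λ = 5/(16×26 − 5×22) = 5/306 = 0.01634 per s.

0.016 per s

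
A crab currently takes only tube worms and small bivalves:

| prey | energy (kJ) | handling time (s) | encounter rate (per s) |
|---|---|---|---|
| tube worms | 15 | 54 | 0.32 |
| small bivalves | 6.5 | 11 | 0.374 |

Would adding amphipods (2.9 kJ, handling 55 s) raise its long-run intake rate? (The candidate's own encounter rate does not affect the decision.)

On tube worms and small bivalves alone, R = ΣλE/(1+Σλh) = 7.231/22.39 = 0.3229 kJ/s.
amphipods: E/h = 2.9/55 = 0.05273 kJ/s.
Since 0.05273 < R, time spent handling amphipods is better spent searching.

No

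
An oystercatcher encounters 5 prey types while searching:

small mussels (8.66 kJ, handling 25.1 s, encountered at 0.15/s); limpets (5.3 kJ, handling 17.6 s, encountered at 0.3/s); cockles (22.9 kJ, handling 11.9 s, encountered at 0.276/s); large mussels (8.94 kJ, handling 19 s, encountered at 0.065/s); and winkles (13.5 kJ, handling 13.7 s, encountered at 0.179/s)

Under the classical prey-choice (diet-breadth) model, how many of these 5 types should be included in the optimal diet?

1

Profitabilities (E/h, kJ/s): cockles 1.92, winkles 0.985, large mussels 0.471, small mussels 0.345, limpets 0.301. Add prey in this order while the next type's profitability exceeds the intake rate on those already taken.
Rate on top 1: 1.475. winkles: 0.985 < 1.475 → exclude; stop.
Optimal diet: cockles — 1 of 5 types.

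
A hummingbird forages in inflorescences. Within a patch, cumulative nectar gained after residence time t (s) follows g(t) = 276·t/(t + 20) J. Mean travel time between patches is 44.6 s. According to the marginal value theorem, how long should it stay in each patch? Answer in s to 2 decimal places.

By the marginal value theorem, leave when the instantaneous gain rate g'(t) equals the habitat-wide average g(t)/(T + t).
g'(t) = 276·20/(t + 20)². Setting 276·20/(t+20)² = 276t/[(t+20)(44.6+t)] gives 20(44.6+t) = t(t+20), so t² = 20×44.6 = 892.
t* = √892 = 29.87 s.

29.87 s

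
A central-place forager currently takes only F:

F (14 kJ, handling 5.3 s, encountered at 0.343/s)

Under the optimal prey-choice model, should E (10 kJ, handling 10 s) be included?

No

On F alone, R = ΣλE/(1+Σλh) = 4.802/2.818 = 1.704 kJ/s.
Profitability of E: 10/10 = 1 kJ/s.
Since 1 < R, time spent handling E is better spent searching.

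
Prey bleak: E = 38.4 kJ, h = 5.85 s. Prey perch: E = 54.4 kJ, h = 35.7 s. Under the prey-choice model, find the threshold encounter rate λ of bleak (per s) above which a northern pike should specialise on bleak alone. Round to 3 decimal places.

Drop perch once their profitability E₂/h₂ falls below the rate achievable on bleak alone: E₂/h₂ = λE₁/(1 + λh₁).
Solve for λ: λE₁h₂ = E₂(1 + λh₁) → λ(E₁h₂ − E₂h₁) = E₂ → λ = E₂/(E₁h₂ − E₂h₁).
λ = 54.4/(38.4×35.7 − 54.4×5.85) = 54.4/1053 = 0.05168 per s.

0.052 per s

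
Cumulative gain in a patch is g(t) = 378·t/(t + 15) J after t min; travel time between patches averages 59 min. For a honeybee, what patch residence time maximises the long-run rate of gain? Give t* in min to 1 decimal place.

29.7 min

Maximise g(t)/(T+t): set derivative to zero → g'(t)(T+t) = g(t).
g'(t) = 378·15/(t + 15)². Setting 378·15/(t+15)² = 378t/[(t+15)(59+t)] gives 15(59+t) = t(t+15), so t² = 15×59 = 885.
t* = √885 = 29.75 min.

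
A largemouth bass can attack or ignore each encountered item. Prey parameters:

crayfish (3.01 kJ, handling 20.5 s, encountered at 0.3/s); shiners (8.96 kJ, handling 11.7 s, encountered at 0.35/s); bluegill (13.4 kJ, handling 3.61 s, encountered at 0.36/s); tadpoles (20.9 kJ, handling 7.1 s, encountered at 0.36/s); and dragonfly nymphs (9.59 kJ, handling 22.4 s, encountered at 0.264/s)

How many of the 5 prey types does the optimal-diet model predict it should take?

Profitabilities (E/h, kJ/s): bluegill 3.71, tadpoles 2.94, shiners 0.766, dragonfly nymphs 0.428, crayfish 0.147. Add prey in this order while the next type's profitability exceeds the intake rate on those already taken.
Rate on top 1: 2.098. tadpoles: 2.94 > 2.098 → include.
Rate on top 2: 2.543. shiners: 0.766 < 2.543 → exclude; stop.
Optimal diet: bluegill, tadpoles — 2 of 5 types.

2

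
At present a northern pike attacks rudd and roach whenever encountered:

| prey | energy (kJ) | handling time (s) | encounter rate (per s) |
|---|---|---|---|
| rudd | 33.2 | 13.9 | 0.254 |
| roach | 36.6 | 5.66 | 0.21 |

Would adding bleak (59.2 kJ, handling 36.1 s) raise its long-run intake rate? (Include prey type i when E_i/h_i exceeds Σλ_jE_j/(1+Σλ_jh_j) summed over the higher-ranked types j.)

Intake rate on the current diet: R = (0.254×33.2 + 0.21×36.6) / (1 + 0.254×13.9 + 0.21×5.66) = 16.12/5.719 = 2.818 kJ/s.
Profitability of bleak: 59.2/36.1 = 1.64 kJ/s.
1.64 < 2.818, so adding bleak would lower the average — exclude it.

No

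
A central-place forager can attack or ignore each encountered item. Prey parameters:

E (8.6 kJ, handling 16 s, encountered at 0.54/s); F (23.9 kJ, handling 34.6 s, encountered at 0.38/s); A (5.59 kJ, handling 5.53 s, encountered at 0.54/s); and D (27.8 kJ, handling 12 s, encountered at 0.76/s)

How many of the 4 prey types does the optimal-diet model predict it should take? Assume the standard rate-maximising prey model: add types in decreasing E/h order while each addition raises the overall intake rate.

1

Rank by E/h (kJ/s): D 2.32, A 1.01, F 0.691, E 0.537. Include each in turn until the next type's E/h falls below the running intake rate.
Rate on top 1: 2.088. A: 1.01 < 2.088 → exclude; stop.
Optimal diet: D — 1 of 4 types.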